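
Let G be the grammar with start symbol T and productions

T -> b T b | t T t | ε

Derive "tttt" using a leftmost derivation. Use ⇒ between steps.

T ⇒ tTt ⇒ ttTtt ⇒ tttt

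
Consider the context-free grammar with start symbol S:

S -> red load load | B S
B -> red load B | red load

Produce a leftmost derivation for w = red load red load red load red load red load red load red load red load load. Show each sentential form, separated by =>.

S => B S   [S -> B S]
B S => red load B S   [B -> red load B]
red load B S => red load red load B S   [B -> red load B]
red load red load B S => red load red load red load B S   [B -> red load B]
red load red load red load B S => red load red load red load red load B S   [B -> red load B]
red load red load red load red load B S => red load red load red load red load red load B S   [B -> red load B]
red load red load red load red load red load B S => red load red load red load red load red load red load B S   [B -> red load B]
red load red load red load red load red load red load B S => red load red load red load red load red load red load red load S   [B -> red load]
red load red load red load red load red load red load red load S => red load red load red load red load red load red load red load red load load   [S -> red load load]

S => B S => red load B S => red load red load B S => red load red load red load B S => red load red load red load red load B S => red load red load red load red load red load B S => red load red load red load red load red load red load B S => red load red load red load red load red load red load red load S => red load red load red load red load red load red load red load red load load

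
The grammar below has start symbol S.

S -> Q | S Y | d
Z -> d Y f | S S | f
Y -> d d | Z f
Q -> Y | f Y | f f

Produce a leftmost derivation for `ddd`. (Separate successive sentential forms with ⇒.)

S ⇒ SY   [S -> S Y]
SY ⇒ dY   [S -> d]
dY ⇒ ddd   [Y -> d d]

S⇒SY⇒dY⇒ddd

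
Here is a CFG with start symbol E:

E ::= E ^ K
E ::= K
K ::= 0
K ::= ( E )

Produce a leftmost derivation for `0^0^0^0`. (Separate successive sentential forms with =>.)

E => E^K   [E ::= E ^ K]
E^K => E^K^K   [E ::= E ^ K]
E^K^K => E^K^K^K   [E ::= E ^ K]
E^K^K^K => K^K^K^K   [E ::= K]
K^K^K^K => 0^K^K^K   [K ::= 0]
0^K^K^K => 0^0^K^K   [K ::= 0]
0^0^K^K => 0^0^0^K   [K ::= 0]
0^0^0^K => 0^0^0^0   [K ::= 0]

E => E^K => E^K^K => E^K^K^K => K^K^K^K => 0^K^K^K => 0^0^K^K => 0^0^0^K => 0^0^0^0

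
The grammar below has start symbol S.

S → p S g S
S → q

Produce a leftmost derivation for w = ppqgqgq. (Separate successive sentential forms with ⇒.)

S ⇒ pSgS ⇒ ppSgSgS ⇒ ppqgSgS ⇒ ppqgqgS ⇒ ppqgqgq

S ⇒ pSgS   [S → p S g S]
pSgS ⇒ ppSgSgS   [S → p S g S]
ppSgSgS ⇒ ppqgSgS   [S → q]
ppqgSgS ⇒ ppqgqgS   [S → q]
ppqgqgS ⇒ ppqgqgq   [S → q]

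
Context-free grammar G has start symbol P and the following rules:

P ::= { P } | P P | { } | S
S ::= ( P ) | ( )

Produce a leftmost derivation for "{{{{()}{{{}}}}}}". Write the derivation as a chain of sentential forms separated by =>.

P=>{P}=>{{P}}=>{{{P}}}=>{{{PP}}}=>{{{{P}P}}}=>{{{{S}P}}}=>{{{{()}P}}}=>{{{{()}{P}}}}=>{{{{()}{{P}}}}}=>{{{{()}{{{}}}}}}

P => {P}   [P ::= { P }]
{P} => {{P}}   [P ::= { P }]
{{P}} => {{{P}}}   [P ::= { P }]
{{{P}}} => {{{PP}}}   [P ::= P P]
{{{PP}}} => {{{{P}P}}}   [P ::= { P }]
{{{{P}P}}} => {{{{S}P}}}   [P ::= S]
{{{{S}P}}} => {{{{()}P}}}   [S ::= ( )]
{{{{()}P}}} => {{{{()}{P}}}}   [P ::= { P }]
{{{{()}{P}}}} => {{{{()}{{P}}}}}   [P ::= { P }]
{{{{()}{{P}}}}} => {{{{()}{{{}}}}}}   [P ::= { }]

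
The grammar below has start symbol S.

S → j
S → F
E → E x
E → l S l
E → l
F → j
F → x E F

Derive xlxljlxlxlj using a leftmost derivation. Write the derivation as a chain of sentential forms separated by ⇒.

S⇒F⇒xEF⇒xlF⇒xlxEF⇒xlxlSlF⇒xlxlFlF⇒xlxljlF⇒xlxljlxEF⇒xlxljlxlF⇒xlxljlxlxEF⇒xlxljlxlxlF⇒xlxljlxlxlj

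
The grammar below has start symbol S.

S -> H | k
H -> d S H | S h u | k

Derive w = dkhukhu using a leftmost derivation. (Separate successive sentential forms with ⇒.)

S ⇒ H ⇒ Shu ⇒ Hhu ⇒ dSHhu ⇒ dHHhu ⇒ dShuHhu ⇒ dkhuHhu ⇒ dkhukhu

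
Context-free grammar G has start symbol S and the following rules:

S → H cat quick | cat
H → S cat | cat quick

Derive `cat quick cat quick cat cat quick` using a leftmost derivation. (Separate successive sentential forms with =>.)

S => H cat quick => S cat cat quick => H cat quick cat cat quick => cat quick cat quick cat cat quick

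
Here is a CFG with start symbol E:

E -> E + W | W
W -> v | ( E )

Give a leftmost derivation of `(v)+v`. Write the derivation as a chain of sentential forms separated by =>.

E=>E+W=>W+W=>(E)+W=>(W)+W=>(v)+W=>(v)+v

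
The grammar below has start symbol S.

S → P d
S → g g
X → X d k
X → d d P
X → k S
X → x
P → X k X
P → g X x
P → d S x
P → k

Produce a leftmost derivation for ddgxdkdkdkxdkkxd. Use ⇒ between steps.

S⇒Pd⇒XkXd⇒XdkkXd⇒ddPdkkXd⇒ddgXxdkkXd⇒ddgXdkxdkkXd⇒ddgXdkdkxdkkXd⇒ddgXdkdkdkxdkkXd⇒ddgxdkdkdkxdkkXd⇒ddgxdkdkdkxdkkxd

S ⇒ Pd   [S → P d]
Pd ⇒ XkXd   [P → X k X]
XkXd ⇒ XdkkXd   [X → X d k]
XdkkXd ⇒ ddPdkkXd   [X → d d P]
ddPdkkXd ⇒ ddgXxdkkXd   [P → g X x]
ddgXxdkkXd ⇒ ddgXdkxdkkXd   [X → X d k]
ddgXdkxdkkXd ⇒ ddgXdkdkxdkkXd   [X → X d k]
ddgXdkdkxdkkXd ⇒ ddgXdkdkdkxdkkXd   [X → X d k]
ddgXdkdkdkxdkkXd ⇒ ddgxdkdkdkxdkkXd   [X → x]
ddgxdkdkdkxdkkXd ⇒ ddgxdkdkdkxdkkxd   [X → x]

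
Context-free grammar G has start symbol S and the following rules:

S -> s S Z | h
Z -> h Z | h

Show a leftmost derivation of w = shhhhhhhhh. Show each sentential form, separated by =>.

S => sSZ   [S -> s S Z]
sSZ => shZ   [S -> h]
shZ => shhZ   [Z -> h Z]
shhZ => shhhZ   [Z -> h Z]
shhhZ => shhhhZ   [Z -> h Z]
shhhhZ => shhhhhZ   [Z -> h Z]
shhhhhZ => shhhhhhZ   [Z -> h Z]
shhhhhhZ => shhhhhhhZ   [Z -> h Z]
shhhhhhhZ => shhhhhhhhZ   [Z -> h Z]
shhhhhhhhZ => shhhhhhhhh   [Z -> h]

S=>sSZ=>shZ=>shhZ=>shhhZ=>shhhhZ=>shhhhhZ=>shhhhhhZ=>shhhhhhhZ=>shhhhhhhhZ=>shhhhhhhhh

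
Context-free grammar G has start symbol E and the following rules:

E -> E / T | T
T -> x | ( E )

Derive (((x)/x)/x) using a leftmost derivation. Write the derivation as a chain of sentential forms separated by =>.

E => T => (E) => (E/T) => (T/T) => ((E)/T) => ((E/T)/T) => ((T/T)/T) => (((E)/T)/T) => (((T)/T)/T) => (((x)/T)/T) => (((x)/x)/T) => (((x)/x)/x)

E => T   [E -> T]
T => (E)   [T -> ( E )]
(E) => (E/T)   [E -> E / T]
(E/T) => (T/T)   [E -> T]
(T/T) => ((E)/T)   [T -> ( E )]
((E)/T) => ((E/T)/T)   [E -> E / T]
((E/T)/T) => ((T/T)/T)   [E -> T]
((T/T)/T) => (((E)/T)/T)   [T -> ( E )]
(((E)/T)/T) => (((T)/T)/T)   [E -> T]
(((T)/T)/T) => (((x)/T)/T)   [T -> x]
(((x)/T)/T) => (((x)/x)/T)   [T -> x]
(((x)/x)/T) => (((x)/x)/x)   [T -> x]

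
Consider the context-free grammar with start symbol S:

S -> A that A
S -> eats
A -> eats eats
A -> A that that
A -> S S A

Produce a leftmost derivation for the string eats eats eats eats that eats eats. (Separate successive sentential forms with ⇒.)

S ⇒ A that A ⇒ S S A that A ⇒ eats S A that A ⇒ eats eats A that A ⇒ eats eats eats eats that A ⇒ eats eats eats eats that eats eats

S ⇒ A that A   [S -> A that A]
A that A ⇒ S S A that A   [A -> S S A]
S S A that A ⇒ eats S A that A   [S -> eats]
eats S A that A ⇒ eats eats A that A   [S -> eats]
eats eats A that A ⇒ eats eats eats eats that A   [A -> eats eats]
eats eats eats eats that A ⇒ eats eats eats eats that eats eats   [A -> eats eats]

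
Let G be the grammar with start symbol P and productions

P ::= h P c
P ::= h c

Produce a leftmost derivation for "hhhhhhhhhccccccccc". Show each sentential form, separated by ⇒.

P ⇒ hPc   [P ::= h P c]
hPc ⇒ hhPcc   [P ::= h P c]
hhPcc ⇒ hhhPccc   [P ::= h P c]
hhhPccc ⇒ hhhhPcccc   [P ::= h P c]
hhhhPcccc ⇒ hhhhhPccccc   [P ::= h P c]
hhhhhPccccc ⇒ hhhhhhPcccccc   [P ::= h P c]
hhhhhhPcccccc ⇒ hhhhhhhPccccccc   [P ::= h P c]
hhhhhhhPccccccc ⇒ hhhhhhhhPcccccccc   [P ::= h P c]
hhhhhhhhPcccccccc ⇒ hhhhhhhhhccccccccc   [P ::= h c]

P ⇒ hPc ⇒ hhPcc ⇒ hhhPccc ⇒ hhhhPcccc ⇒ hhhhhPccccc ⇒ hhhhhhPcccccc ⇒ hhhhhhhPccccccc ⇒ hhhhhhhhPcccccccc ⇒ hhhhhhhhhccccccccc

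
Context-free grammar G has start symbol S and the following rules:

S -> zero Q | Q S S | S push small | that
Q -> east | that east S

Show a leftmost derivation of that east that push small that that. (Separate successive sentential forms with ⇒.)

S ⇒ Q S S   [S -> Q S S]
Q S S ⇒ that east S S S   [Q -> that east S]
that east S S S ⇒ that east S push small S S   [S -> S push small]
that east S push small S S ⇒ that east that push small S S   [S -> that]
that east that push small S S ⇒ that east that push small that S   [S -> that]
that east that push small that S ⇒ that east that push small that that   [S -> that]

S ⇒ Q S S ⇒ that east S S S ⇒ that east S push small S S ⇒ that east that push small S S ⇒ that east that push small that S ⇒ that east that push small that that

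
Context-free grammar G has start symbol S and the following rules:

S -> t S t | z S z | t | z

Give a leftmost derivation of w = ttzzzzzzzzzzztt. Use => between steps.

S => tSt   [S -> t S t]
tSt => ttStt   [S -> t S t]
ttStt => ttzSztt   [S -> z S z]
ttzSztt => ttzzSzztt   [S -> z S z]
ttzzSzztt => ttzzzSzzztt   [S -> z S z]
ttzzzSzzztt => ttzzzzSzzzztt   [S -> z S z]
ttzzzzSzzzztt => ttzzzzzSzzzzztt   [S -> z S z]
ttzzzzzSzzzzztt => ttzzzzzzzzzzztt   [S -> z]

S=>tSt=>ttStt=>ttzSztt=>ttzzSzztt=>ttzzzSzzztt=>ttzzzzSzzzztt=>ttzzzzzSzzzzztt=>ttzzzzzzzzzzztt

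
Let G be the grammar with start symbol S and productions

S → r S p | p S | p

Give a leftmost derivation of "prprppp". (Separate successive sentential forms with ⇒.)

S ⇒ pS ⇒ prSp ⇒ prpSp ⇒ prprSpp ⇒ prprppp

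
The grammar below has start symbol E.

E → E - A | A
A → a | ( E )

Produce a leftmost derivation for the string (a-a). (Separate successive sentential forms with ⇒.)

E ⇒ A   [E → A]
A ⇒ (E)   [A → ( E )]
(E) ⇒ (E-A)   [E → E - A]
(E-A) ⇒ (A-A)   [E → A]
(A-A) ⇒ (a-A)   [A → a]
(a-A) ⇒ (a-a)   [A → a]

E⇒A⇒(E)⇒(E-A)⇒(A-A)⇒(a-A)⇒(a-a)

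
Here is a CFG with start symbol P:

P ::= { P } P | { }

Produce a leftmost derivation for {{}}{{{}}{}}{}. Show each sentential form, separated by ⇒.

P ⇒ {P}P   [P ::= { P } P]
{P}P ⇒ {{}}P   [P ::= { }]
{{}}P ⇒ {{}}{P}P   [P ::= { P } P]
{{}}{P}P ⇒ {{}}{{P}P}P   [P ::= { P } P]
{{}}{{P}P}P ⇒ {{}}{{{}}P}P   [P ::= { }]
{{}}{{{}}P}P ⇒ {{}}{{{}}{}}P   [P ::= { }]
{{}}{{{}}{}}P ⇒ {{}}{{{}}{}}{}   [P ::= { }]

P⇒{P}P⇒{{}}P⇒{{}}{P}P⇒{{}}{{P}P}P⇒{{}}{{{}}P}P⇒{{}}{{{}}{}}P⇒{{}}{{{}}{}}{}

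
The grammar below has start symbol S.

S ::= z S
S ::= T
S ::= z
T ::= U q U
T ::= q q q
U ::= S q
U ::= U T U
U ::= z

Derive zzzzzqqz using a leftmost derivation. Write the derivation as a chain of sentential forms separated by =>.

S => zS => zzS => zzzS => zzzT => zzzUqU => zzzSqqU => zzzzSqqU => zzzzzqqU => zzzzzqqz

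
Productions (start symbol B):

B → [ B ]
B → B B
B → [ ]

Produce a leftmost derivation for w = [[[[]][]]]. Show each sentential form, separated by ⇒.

B ⇒ [B]   [B → [ B ]]
[B] ⇒ [[B]]   [B → [ B ]]
[[B]] ⇒ [[BB]]   [B → B B]
[[BB]] ⇒ [[[B]B]]   [B → [ B ]]
[[[B]B]] ⇒ [[[[]]B]]   [B → [ ]]
[[[[]]B]] ⇒ [[[[]][]]]   [B → [ ]]

B ⇒ [B] ⇒ [[B]] ⇒ [[BB]] ⇒ [[[B]B]] ⇒ [[[[]]B]] ⇒ [[[[]][]]]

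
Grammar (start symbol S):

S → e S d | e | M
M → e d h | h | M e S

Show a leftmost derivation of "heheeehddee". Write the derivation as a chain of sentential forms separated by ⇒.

S ⇒ M   [S → M]
M ⇒ MeS   [M → M e S]
MeS ⇒ heS   [M → h]
heS ⇒ heM   [S → M]
heM ⇒ heMeS   [M → M e S]
heMeS ⇒ heMeSeS   [M → M e S]
heMeSeS ⇒ heheSeS   [M → h]
heheSeS ⇒ heheeSdeS   [S → e S d]
heheeSdeS ⇒ heheeeSddeS   [S → e S d]
heheeeSddeS ⇒ heheeeMddeS   [S → M]
heheeeMddeS ⇒ heheeehddeS   [M → h]
heheeehddeS ⇒ heheeehddee   [S → e]

S ⇒ M ⇒ MeS ⇒ heS ⇒ heM ⇒ heMeS ⇒ heMeSeS ⇒ heheSeS ⇒ heheeSdeS ⇒ heheeeSddeS ⇒ heheeeMddeS ⇒ heheeehddeS ⇒ heheeehddee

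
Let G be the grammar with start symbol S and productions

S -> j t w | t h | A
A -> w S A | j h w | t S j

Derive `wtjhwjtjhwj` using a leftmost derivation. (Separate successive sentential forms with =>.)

S => A => wSA => wAA => wtSjA => wtAjA => wtjhwjA => wtjhwjtSj => wtjhwjtAj => wtjhwjtjhwj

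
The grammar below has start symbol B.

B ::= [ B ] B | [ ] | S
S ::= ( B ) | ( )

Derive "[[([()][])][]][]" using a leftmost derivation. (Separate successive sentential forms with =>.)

B => [B]B => [[B]B]B => [[S]B]B => [[(B)]B]B => [[([B]B)]B]B => [[([S]B)]B]B => [[([()]B)]B]B => [[([()][])]B]B => [[([()][])][]]B => [[([()][])][]][]

B => [B]B   [B ::= [ B ] B]
[B]B => [[B]B]B   [B ::= [ B ] B]
[[B]B]B => [[S]B]B   [B ::= S]
[[S]B]B => [[(B)]B]B   [S ::= ( B )]
[[(B)]B]B => [[([B]B)]B]B   [B ::= [ B ] B]
[[([B]B)]B]B => [[([S]B)]B]B   [B ::= S]
[[([S]B)]B]B => [[([()]B)]B]B   [S ::= ( )]
[[([()]B)]B]B => [[([()][])]B]B   [B ::= [ ]]
[[([()][])]B]B => [[([()][])][]]B   [B ::= [ ]]
[[([()][])][]]B => [[([()][])][]][]   [B ::= [ ]]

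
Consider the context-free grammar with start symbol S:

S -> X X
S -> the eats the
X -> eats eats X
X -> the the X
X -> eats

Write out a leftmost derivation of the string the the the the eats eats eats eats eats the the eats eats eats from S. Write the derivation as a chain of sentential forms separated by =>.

S => X X   [S -> X X]
X X => the the X X   [X -> the the X]
the the X X => the the the the X X   [X -> the the X]
the the the the X X => the the the the eats X   [X -> eats]
the the the the eats X => the the the the eats eats eats X   [X -> eats eats X]
the the the the eats eats eats X => the the the the eats eats eats eats eats X   [X -> eats eats X]
the the the the eats eats eats eats eats X => the the the the eats eats eats eats eats the the X   [X -> the the X]
the the the the eats eats eats eats eats the the X => the the the the eats eats eats eats eats the the eats eats X   [X -> eats eats X]
the the the the eats eats eats eats eats the the eats eats X => the the the the eats eats eats eats eats the the eats eats eats   [X -> eats]

S => X X => the the X X => the the the the X X => the the the the eats X => the the the the eats eats eats X => the the the the eats eats eats eats eats X => the the the the eats eats eats eats eats the the X => the the the the eats eats eats eats eats the the eats eats X => the the the the eats eats eats eats eats the the eats eats eats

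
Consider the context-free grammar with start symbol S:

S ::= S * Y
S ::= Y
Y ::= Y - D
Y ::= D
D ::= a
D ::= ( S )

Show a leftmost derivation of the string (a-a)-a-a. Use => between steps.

S => Y   [S ::= Y]
Y => Y-D   [Y ::= Y - D]
Y-D => Y-D-D   [Y ::= Y - D]
Y-D-D => D-D-D   [Y ::= D]
D-D-D => (S)-D-D   [D ::= ( S )]
(S)-D-D => (Y)-D-D   [S ::= Y]
(Y)-D-D => (Y-D)-D-D   [Y ::= Y - D]
(Y-D)-D-D => (D-D)-D-D   [Y ::= D]
(D-D)-D-D => (a-D)-D-D   [D ::= a]
(a-D)-D-D => (a-a)-D-D   [D ::= a]
(a-a)-D-D => (a-a)-a-D   [D ::= a]
(a-a)-a-D => (a-a)-a-a   [D ::= a]

S => Y => Y-D => Y-D-D => D-D-D => (S)-D-D => (Y)-D-D => (Y-D)-D-D => (D-D)-D-D => (a-D)-D-D => (a-a)-D-D => (a-a)-a-D => (a-a)-a-a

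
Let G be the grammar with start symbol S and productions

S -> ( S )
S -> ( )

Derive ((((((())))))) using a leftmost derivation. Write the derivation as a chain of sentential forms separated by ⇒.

S ⇒ (S)   [S -> ( S )]
(S) ⇒ ((S))   [S -> ( S )]
((S)) ⇒ (((S)))   [S -> ( S )]
(((S))) ⇒ ((((S))))   [S -> ( S )]
((((S)))) ⇒ (((((S)))))   [S -> ( S )]
(((((S))))) ⇒ ((((((S))))))   [S -> ( S )]
((((((S)))))) ⇒ ((((((()))))))   [S -> ( )]

S ⇒ (S) ⇒ ((S)) ⇒ (((S))) ⇒ ((((S)))) ⇒ (((((S))))) ⇒ ((((((S)))))) ⇒ ((((((()))))))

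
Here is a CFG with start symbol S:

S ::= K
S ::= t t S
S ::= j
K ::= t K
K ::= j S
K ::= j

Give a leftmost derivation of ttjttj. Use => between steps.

S => ttS   [S ::= t t S]
ttS => ttK   [S ::= K]
ttK => ttjS   [K ::= j S]
ttjS => ttjttS   [S ::= t t S]
ttjttS => ttjttj   [S ::= j]

S=>ttS=>ttK=>ttjS=>ttjttS=>ttjttj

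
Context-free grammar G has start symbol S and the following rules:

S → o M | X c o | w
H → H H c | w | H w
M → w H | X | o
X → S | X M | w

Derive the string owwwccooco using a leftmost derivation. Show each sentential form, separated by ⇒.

S ⇒ Xco ⇒ XMco ⇒ SMco ⇒ XcoMco ⇒ ScoMco ⇒ oMcoMco ⇒ owHcoMco ⇒ owHHccoMco ⇒ owwHccoMco ⇒ owwwccoMco ⇒ owwwccooco

S ⇒ Xco   [S → X c o]
Xco ⇒ XMco   [X → X M]
XMco ⇒ SMco   [X → S]
SMco ⇒ XcoMco   [S → X c o]
XcoMco ⇒ ScoMco   [X → S]
ScoMco ⇒ oMcoMco   [S → o M]
oMcoMco ⇒ owHcoMco   [M → w H]
owHcoMco ⇒ owHHccoMco   [H → H H c]
owHHccoMco ⇒ owwHccoMco   [H → w]
owwHccoMco ⇒ owwwccoMco   [H → w]
owwwccoMco ⇒ owwwccooco   [M → o]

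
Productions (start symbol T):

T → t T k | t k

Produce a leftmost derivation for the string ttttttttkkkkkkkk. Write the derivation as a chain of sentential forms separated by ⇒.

T ⇒ tTk   [T → t T k]
tTk ⇒ ttTkk   [T → t T k]
ttTkk ⇒ tttTkkk   [T → t T k]
tttTkkk ⇒ ttttTkkkk   [T → t T k]
ttttTkkkk ⇒ tttttTkkkkk   [T → t T k]
tttttTkkkkk ⇒ ttttttTkkkkkk   [T → t T k]
ttttttTkkkkkk ⇒ tttttttTkkkkkkk   [T → t T k]
tttttttTkkkkkkk ⇒ ttttttttkkkkkkkk   [T → t k]

T ⇒ tTk ⇒ ttTkk ⇒ tttTkkk ⇒ ttttTkkkk ⇒ tttttTkkkkk ⇒ ttttttTkkkkkk ⇒ tttttttTkkkkkkk ⇒ ttttttttkkkkkkkk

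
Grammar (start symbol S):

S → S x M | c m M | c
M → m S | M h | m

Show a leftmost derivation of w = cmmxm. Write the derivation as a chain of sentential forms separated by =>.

S => SxM   [S → S x M]
SxM => cmMxM   [S → c m M]
cmMxM => cmmxM   [M → m]
cmmxM => cmmxm   [M → m]

S => SxM => cmMxM => cmmxM => cmmxm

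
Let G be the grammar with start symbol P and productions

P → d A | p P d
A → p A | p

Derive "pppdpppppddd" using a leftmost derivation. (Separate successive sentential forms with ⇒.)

P ⇒ pPd   [P → p P d]
pPd ⇒ ppPdd   [P → p P d]
ppPdd ⇒ pppPddd   [P → p P d]
pppPddd ⇒ pppdAddd   [P → d A]
pppdAddd ⇒ pppdpAddd   [A → p A]
pppdpAddd ⇒ pppdppAddd   [A → p A]
pppdppAddd ⇒ pppdpppAddd   [A → p A]
pppdpppAddd ⇒ pppdppppAddd   [A → p A]
pppdppppAddd ⇒ pppdpppppddd   [A → p]

P ⇒ pPd ⇒ ppPdd ⇒ pppPddd ⇒ pppdAddd ⇒ pppdpAddd ⇒ pppdppAddd ⇒ pppdpppAddd ⇒ pppdppppAddd ⇒ pppdpppppddd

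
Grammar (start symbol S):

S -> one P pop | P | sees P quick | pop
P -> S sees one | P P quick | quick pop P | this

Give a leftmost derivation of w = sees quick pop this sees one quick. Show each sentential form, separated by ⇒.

S ⇒ sees P quick ⇒ sees quick pop P quick ⇒ sees quick pop S sees one quick ⇒ sees quick pop P sees one quick ⇒ sees quick pop this sees one quick

S ⇒ sees P quick   [S -> sees P quick]
sees P quick ⇒ sees quick pop P quick   [P -> quick pop P]
sees quick pop P quick ⇒ sees quick pop S sees one quick   [P -> S sees one]
sees quick pop S sees one quick ⇒ sees quick pop P sees one quick   [S -> P]
sees quick pop P sees one quick ⇒ sees quick pop this sees one quick   [P -> this]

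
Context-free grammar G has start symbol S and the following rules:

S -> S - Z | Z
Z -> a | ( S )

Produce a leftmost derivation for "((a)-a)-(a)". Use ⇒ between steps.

S⇒S-Z⇒Z-Z⇒(S)-Z⇒(S-Z)-Z⇒(Z-Z)-Z⇒((S)-Z)-Z⇒((Z)-Z)-Z⇒((a)-Z)-Z⇒((a)-a)-Z⇒((a)-a)-(S)⇒((a)-a)-(Z)⇒((a)-a)-(a)

S ⇒ S-Z   [S -> S - Z]
S-Z ⇒ Z-Z   [S -> Z]
Z-Z ⇒ (S)-Z   [Z -> ( S )]
(S)-Z ⇒ (S-Z)-Z   [S -> S - Z]
(S-Z)-Z ⇒ (Z-Z)-Z   [S -> Z]
(Z-Z)-Z ⇒ ((S)-Z)-Z   [Z -> ( S )]
((S)-Z)-Z ⇒ ((Z)-Z)-Z   [S -> Z]
((Z)-Z)-Z ⇒ ((a)-Z)-Z   [Z -> a]
((a)-Z)-Z ⇒ ((a)-a)-Z   [Z -> a]
((a)-a)-Z ⇒ ((a)-a)-(S)   [Z -> ( S )]
((a)-a)-(S) ⇒ ((a)-a)-(Z)   [S -> Z]
((a)-a)-(Z) ⇒ ((a)-a)-(a)   [Z -> a]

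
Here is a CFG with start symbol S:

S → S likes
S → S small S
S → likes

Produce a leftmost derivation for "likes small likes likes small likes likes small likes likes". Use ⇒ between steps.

S ⇒ S small S ⇒ S small S small S ⇒ likes small S small S ⇒ likes small S likes small S ⇒ likes small S small S likes small S ⇒ likes small S likes small S likes small S ⇒ likes small likes likes small S likes small S ⇒ likes small likes likes small likes likes small S ⇒ likes small likes likes small likes likes small S likes ⇒ likes small likes likes small likes likes small likes likes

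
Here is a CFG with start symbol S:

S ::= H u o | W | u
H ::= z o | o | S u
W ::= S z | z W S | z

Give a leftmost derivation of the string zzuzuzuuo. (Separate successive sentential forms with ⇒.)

S ⇒ Huo   [S ::= H u o]
Huo ⇒ Suuo   [H ::= S u]
Suuo ⇒ Wuuo   [S ::= W]
Wuuo ⇒ zWSuuo   [W ::= z W S]
zWSuuo ⇒ zzWSSuuo   [W ::= z W S]
zzWSSuuo ⇒ zzSzSSuuo   [W ::= S z]
zzSzSSuuo ⇒ zzuzSSuuo   [S ::= u]
zzuzSSuuo ⇒ zzuzuSuuo   [S ::= u]
zzuzuSuuo ⇒ zzuzuWuuo   [S ::= W]
zzuzuWuuo ⇒ zzuzuzuuo   [W ::= z]

S ⇒ Huo ⇒ Suuo ⇒ Wuuo ⇒ zWSuuo ⇒ zzWSSuuo ⇒ zzSzSSuuo ⇒ zzuzSSuuo ⇒ zzuzuSuuo ⇒ zzuzuWuuo ⇒ zzuzuzuuo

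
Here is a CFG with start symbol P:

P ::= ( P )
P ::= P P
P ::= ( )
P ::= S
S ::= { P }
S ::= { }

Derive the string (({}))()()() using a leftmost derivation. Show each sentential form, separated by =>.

P=>PP=>PPP=>(P)PP=>((P))PP=>((S))PP=>(({}))PP=>(({}))PPP=>(({}))()PP=>(({}))()()P=>(({}))()()()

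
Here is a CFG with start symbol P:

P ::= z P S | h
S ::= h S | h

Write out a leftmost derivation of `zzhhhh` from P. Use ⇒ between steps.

P⇒zPS⇒zzPSS⇒zzhSS⇒zzhhSS⇒zzhhhS⇒zzhhhh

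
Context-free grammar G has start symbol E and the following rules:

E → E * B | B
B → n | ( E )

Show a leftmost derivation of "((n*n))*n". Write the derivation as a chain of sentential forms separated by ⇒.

E ⇒ E*B   [E → E * B]
E*B ⇒ B*B   [E → B]
B*B ⇒ (E)*B   [B → ( E )]
(E)*B ⇒ (B)*B   [E → B]
(B)*B ⇒ ((E))*B   [B → ( E )]
((E))*B ⇒ ((E*B))*B   [E → E * B]
((E*B))*B ⇒ ((B*B))*B   [E → B]
((B*B))*B ⇒ ((n*B))*B   [B → n]
((n*B))*B ⇒ ((n*n))*B   [B → n]
((n*n))*B ⇒ ((n*n))*n   [B → n]

E⇒E*B⇒B*B⇒(E)*B⇒(B)*B⇒((E))*B⇒((E*B))*B⇒((B*B))*B⇒((n*B))*B⇒((n*n))*B⇒((n*n))*n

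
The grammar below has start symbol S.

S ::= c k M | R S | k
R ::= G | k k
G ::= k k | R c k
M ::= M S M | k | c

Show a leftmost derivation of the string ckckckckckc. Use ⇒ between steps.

S ⇒ ckM   [S ::= c k M]
ckM ⇒ ckMSM   [M ::= M S M]
ckMSM ⇒ ckMSMSM   [M ::= M S M]
ckMSMSM ⇒ ckMSMSMSM   [M ::= M S M]
ckMSMSMSM ⇒ ckMSMSMSMSM   [M ::= M S M]
ckMSMSMSMSM ⇒ ckcSMSMSMSM   [M ::= c]
ckcSMSMSMSM ⇒ ckckMSMSMSM   [S ::= k]
ckckMSMSMSM ⇒ ckckcSMSMSM   [M ::= c]
ckckcSMSMSM ⇒ ckckckMSMSM   [S ::= k]
ckckckMSMSM ⇒ ckckckcSMSM   [M ::= c]
ckckckcSMSM ⇒ ckckckckMSM   [S ::= k]
ckckckckMSM ⇒ ckckckckcSM   [M ::= c]
ckckckckcSM ⇒ ckckckckckM   [S ::= k]
ckckckckckM ⇒ ckckckckckc   [M ::= c]

S ⇒ ckM ⇒ ckMSM ⇒ ckMSMSM ⇒ ckMSMSMSM ⇒ ckMSMSMSMSM ⇒ ckcSMSMSMSM ⇒ ckckMSMSMSM ⇒ ckckcSMSMSM ⇒ ckckckMSMSM ⇒ ckckckcSMSM ⇒ ckckckckMSM ⇒ ckckckckcSM ⇒ ckckckckckM ⇒ ckckckckckc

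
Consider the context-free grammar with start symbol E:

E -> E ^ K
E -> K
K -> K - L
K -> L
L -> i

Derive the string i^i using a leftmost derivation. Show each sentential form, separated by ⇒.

E ⇒ E^K   [E -> E ^ K]
E^K ⇒ K^K   [E -> K]
K^K ⇒ L^K   [K -> L]
L^K ⇒ i^K   [L -> i]
i^K ⇒ i^L   [K -> L]
i^L ⇒ i^i   [L -> i]

E ⇒ E^K ⇒ K^K ⇒ L^K ⇒ i^K ⇒ i^L ⇒ i^i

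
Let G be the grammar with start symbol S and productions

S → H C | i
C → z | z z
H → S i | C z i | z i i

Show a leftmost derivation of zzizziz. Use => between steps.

S => HC   [S → H C]
HC => SiC   [H → S i]
SiC => HCiC   [S → H C]
HCiC => CziCiC   [H → C z i]
CziCiC => zziCiC   [C → z]
zziCiC => zzizziC   [C → z z]
zzizziC => zzizziz   [C → z]

S => HC => SiC => HCiC => CziCiC => zziCiC => zzizziC => zzizziz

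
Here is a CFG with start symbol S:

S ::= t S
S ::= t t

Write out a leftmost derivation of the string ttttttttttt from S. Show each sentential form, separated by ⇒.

S⇒tS⇒ttS⇒tttS⇒ttttS⇒tttttS⇒ttttttS⇒tttttttS⇒ttttttttS⇒tttttttttS⇒ttttttttttt

S ⇒ tS   [S ::= t S]
tS ⇒ ttS   [S ::= t S]
ttS ⇒ tttS   [S ::= t S]
tttS ⇒ ttttS   [S ::= t S]
ttttS ⇒ tttttS   [S ::= t S]
tttttS ⇒ ttttttS   [S ::= t S]
ttttttS ⇒ tttttttS   [S ::= t S]
tttttttS ⇒ ttttttttS   [S ::= t S]
ttttttttS ⇒ tttttttttS   [S ::= t S]
tttttttttS ⇒ ttttttttttt   [S ::= t t]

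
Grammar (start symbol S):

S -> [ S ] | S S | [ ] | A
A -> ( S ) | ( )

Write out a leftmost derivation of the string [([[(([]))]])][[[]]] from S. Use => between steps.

S => SS => [S]S => [A]S => [(S)]S => [([S])]S => [([[S]])]S => [([[A]])]S => [([[(S)]])]S => [([[(A)]])]S => [([[((S))]])]S => [([[(([]))]])]S => [([[(([]))]])][S] => [([[(([]))]])][[S]] => [([[(([]))]])][[[]]]

S => SS   [S -> S S]
SS => [S]S   [S -> [ S ]]
[S]S => [A]S   [S -> A]
[A]S => [(S)]S   [A -> ( S )]
[(S)]S => [([S])]S   [S -> [ S ]]
[([S])]S => [([[S]])]S   [S -> [ S ]]
[([[S]])]S => [([[A]])]S   [S -> A]
[([[A]])]S => [([[(S)]])]S   [A -> ( S )]
[([[(S)]])]S => [([[(A)]])]S   [S -> A]
[([[(A)]])]S => [([[((S))]])]S   [A -> ( S )]
[([[((S))]])]S => [([[(([]))]])]S   [S -> [ ]]
[([[(([]))]])]S => [([[(([]))]])][S]   [S -> [ S ]]
[([[(([]))]])][S] => [([[(([]))]])][[S]]   [S -> [ S ]]
[([[(([]))]])][[S]] => [([[(([]))]])][[[]]]   [S -> [ ]]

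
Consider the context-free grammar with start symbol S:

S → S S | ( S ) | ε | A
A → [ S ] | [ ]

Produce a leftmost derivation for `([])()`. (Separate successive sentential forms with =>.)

S => SS => (S)S => (A)S => ([])S => ([])SS => ([])(S)S => ([])()S => ([])()

S => SS   [S → S S]
SS => (S)S   [S → ( S )]
(S)S => (A)S   [S → A]
(A)S => ([])S   [A → [ ]]
([])S => ([])SS   [S → S S]
([])SS => ([])(S)S   [S → ( S )]
([])(S)S => ([])()S   [S → ε]
([])()S => ([])()   [S → ε]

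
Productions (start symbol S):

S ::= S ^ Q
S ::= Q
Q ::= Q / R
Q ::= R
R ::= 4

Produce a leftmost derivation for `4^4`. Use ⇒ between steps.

S ⇒ S^Q ⇒ Q^Q ⇒ R^Q ⇒ 4^Q ⇒ 4^R ⇒ 4^4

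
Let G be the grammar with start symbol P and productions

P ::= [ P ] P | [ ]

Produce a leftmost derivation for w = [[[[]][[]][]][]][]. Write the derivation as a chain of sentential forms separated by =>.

P => [P]P => [[P]P]P => [[[P]P]P]P => [[[[]]P]P]P => [[[[]][P]P]P]P => [[[[]][[]]P]P]P => [[[[]][[]][]]P]P => [[[[]][[]][]][]]P => [[[[]][[]][]][]][]

P => [P]P   [P ::= [ P ] P]
[P]P => [[P]P]P   [P ::= [ P ] P]
[[P]P]P => [[[P]P]P]P   [P ::= [ P ] P]
[[[P]P]P]P => [[[[]]P]P]P   [P ::= [ ]]
[[[[]]P]P]P => [[[[]][P]P]P]P   [P ::= [ P ] P]
[[[[]][P]P]P]P => [[[[]][[]]P]P]P   [P ::= [ ]]
[[[[]][[]]P]P]P => [[[[]][[]][]]P]P   [P ::= [ ]]
[[[[]][[]][]]P]P => [[[[]][[]][]][]]P   [P ::= [ ]]
[[[[]][[]][]][]]P => [[[[]][[]][]][]][]   [P ::= [ ]]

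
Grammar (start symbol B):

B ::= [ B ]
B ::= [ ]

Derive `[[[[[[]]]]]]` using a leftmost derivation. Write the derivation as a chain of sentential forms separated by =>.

B => [B]   [B ::= [ B ]]
[B] => [[B]]   [B ::= [ B ]]
[[B]] => [[[B]]]   [B ::= [ B ]]
[[[B]]] => [[[[B]]]]   [B ::= [ B ]]
[[[[B]]]] => [[[[[B]]]]]   [B ::= [ B ]]
[[[[[B]]]]] => [[[[[[]]]]]]   [B ::= [ ]]

B=>[B]=>[[B]]=>[[[B]]]=>[[[[B]]]]=>[[[[[B]]]]]=>[[[[[[]]]]]]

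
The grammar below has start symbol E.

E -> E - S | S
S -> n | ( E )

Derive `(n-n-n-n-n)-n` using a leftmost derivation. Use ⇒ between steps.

E⇒E-S⇒S-S⇒(E)-S⇒(E-S)-S⇒(E-S-S)-S⇒(E-S-S-S)-S⇒(E-S-S-S-S)-S⇒(S-S-S-S-S)-S⇒(n-S-S-S-S)-S⇒(n-n-S-S-S)-S⇒(n-n-n-S-S)-S⇒(n-n-n-n-S)-S⇒(n-n-n-n-n)-S⇒(n-n-n-n-n)-n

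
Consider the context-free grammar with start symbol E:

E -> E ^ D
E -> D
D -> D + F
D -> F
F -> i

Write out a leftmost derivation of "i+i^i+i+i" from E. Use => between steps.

E => E^D => D^D => D+F^D => F+F^D => i+F^D => i+i^D => i+i^D+F => i+i^D+F+F => i+i^F+F+F => i+i^i+F+F => i+i^i+i+F => i+i^i+i+i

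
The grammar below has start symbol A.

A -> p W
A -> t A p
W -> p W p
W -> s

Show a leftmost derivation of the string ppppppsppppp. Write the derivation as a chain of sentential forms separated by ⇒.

A ⇒ pW ⇒ ppWp ⇒ pppWpp ⇒ ppppWppp ⇒ pppppWpppp ⇒ ppppppWppppp ⇒ ppppppsppppp

A ⇒ pW   [A -> p W]
pW ⇒ ppWp   [W -> p W p]
ppWp ⇒ pppWpp   [W -> p W p]
pppWpp ⇒ ppppWppp   [W -> p W p]
ppppWppp ⇒ pppppWpppp   [W -> p W p]
pppppWpppp ⇒ ppppppWppppp   [W -> p W p]
ppppppWppppp ⇒ ppppppsppppp   [W -> s]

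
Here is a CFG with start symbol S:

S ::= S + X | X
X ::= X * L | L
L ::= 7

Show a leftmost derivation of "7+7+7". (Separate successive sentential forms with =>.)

S => S+X   [S ::= S + X]
S+X => S+X+X   [S ::= S + X]
S+X+X => X+X+X   [S ::= X]
X+X+X => L+X+X   [X ::= L]
L+X+X => 7+X+X   [L ::= 7]
7+X+X => 7+L+X   [X ::= L]
7+L+X => 7+7+X   [L ::= 7]
7+7+X => 7+7+L   [X ::= L]
7+7+L => 7+7+7   [L ::= 7]

S => S+X => S+X+X => X+X+X => L+X+X => 7+X+X => 7+L+X => 7+7+X => 7+7+L => 7+7+7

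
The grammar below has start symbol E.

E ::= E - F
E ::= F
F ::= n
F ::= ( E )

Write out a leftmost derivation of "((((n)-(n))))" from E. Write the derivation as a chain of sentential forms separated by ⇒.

E ⇒ F ⇒ (E) ⇒ (F) ⇒ ((E)) ⇒ ((F)) ⇒ (((E))) ⇒ (((E-F))) ⇒ (((F-F))) ⇒ ((((E)-F))) ⇒ ((((F)-F))) ⇒ ((((n)-F))) ⇒ ((((n)-(E)))) ⇒ ((((n)-(F)))) ⇒ ((((n)-(n))))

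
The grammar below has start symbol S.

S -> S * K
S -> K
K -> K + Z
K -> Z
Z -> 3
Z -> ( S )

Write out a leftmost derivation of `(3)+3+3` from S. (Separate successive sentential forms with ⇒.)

S ⇒ K ⇒ K+Z ⇒ K+Z+Z ⇒ Z+Z+Z ⇒ (S)+Z+Z ⇒ (K)+Z+Z ⇒ (Z)+Z+Z ⇒ (3)+Z+Z ⇒ (3)+3+Z ⇒ (3)+3+3

S ⇒ K   [S -> K]
K ⇒ K+Z   [K -> K + Z]
K+Z ⇒ K+Z+Z   [K -> K + Z]
K+Z+Z ⇒ Z+Z+Z   [K -> Z]
Z+Z+Z ⇒ (S)+Z+Z   [Z -> ( S )]
(S)+Z+Z ⇒ (K)+Z+Z   [S -> K]
(K)+Z+Z ⇒ (Z)+Z+Z   [K -> Z]
(Z)+Z+Z ⇒ (3)+Z+Z   [Z -> 3]
(3)+Z+Z ⇒ (3)+3+Z   [Z -> 3]
(3)+3+Z ⇒ (3)+3+3   [Z -> 3]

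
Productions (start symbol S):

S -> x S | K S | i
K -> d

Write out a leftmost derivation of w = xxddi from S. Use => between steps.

S => xS   [S -> x S]
xS => xxS   [S -> x S]
xxS => xxKS   [S -> K S]
xxKS => xxdS   [K -> d]
xxdS => xxdKS   [S -> K S]
xxdKS => xxddS   [K -> d]
xxddS => xxddi   [S -> i]

S=>xS=>xxS=>xxKS=>xxdS=>xxdKS=>xxddS=>xxddi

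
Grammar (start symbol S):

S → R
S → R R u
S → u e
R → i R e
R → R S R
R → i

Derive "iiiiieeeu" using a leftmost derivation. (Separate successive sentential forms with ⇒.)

S ⇒ RRu   [S → R R u]
RRu ⇒ iRu   [R → i]
iRu ⇒ iiReu   [R → i R e]
iiReu ⇒ iiiReeu   [R → i R e]
iiiReeu ⇒ iiiiReeeu   [R → i R e]
iiiiReeeu ⇒ iiiiieeeu   [R → i]

S⇒RRu⇒iRu⇒iiReu⇒iiiReeu⇒iiiiReeeu⇒iiiiieeeu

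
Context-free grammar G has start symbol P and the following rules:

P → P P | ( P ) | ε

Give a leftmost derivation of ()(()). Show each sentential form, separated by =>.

P => PP => PPP => PPPP => (P)PPP => ()PPP => ()(P)PP => ()((P))PP => ()(())PP => ()(())P => ()(())

P => PP   [P → P P]
PP => PPP   [P → P P]
PPP => PPPP   [P → P P]
PPPP => (P)PPP   [P → ( P )]
(P)PPP => ()PPP   [P → ε]
()PPP => ()(P)PP   [P → ( P )]
()(P)PP => ()((P))PP   [P → ( P )]
()((P))PP => ()(())PP   [P → ε]
()(())PP => ()(())P   [P → ε]
()(())P => ()(())   [P → ε]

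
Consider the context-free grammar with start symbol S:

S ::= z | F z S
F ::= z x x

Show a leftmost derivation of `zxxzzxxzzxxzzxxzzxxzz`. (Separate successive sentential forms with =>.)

S => FzS => zxxzS => zxxzFzS => zxxzzxxzS => zxxzzxxzFzS => zxxzzxxzzxxzS => zxxzzxxzzxxzFzS => zxxzzxxzzxxzzxxzS => zxxzzxxzzxxzzxxzFzS => zxxzzxxzzxxzzxxzzxxzS => zxxzzxxzzxxzzxxzzxxzz

S => FzS   [S ::= F z S]
FzS => zxxzS   [F ::= z x x]
zxxzS => zxxzFzS   [S ::= F z S]
zxxzFzS => zxxzzxxzS   [F ::= z x x]
zxxzzxxzS => zxxzzxxzFzS   [S ::= F z S]
zxxzzxxzFzS => zxxzzxxzzxxzS   [F ::= z x x]
zxxzzxxzzxxzS => zxxzzxxzzxxzFzS   [S ::= F z S]
zxxzzxxzzxxzFzS => zxxzzxxzzxxzzxxzS   [F ::= z x x]
zxxzzxxzzxxzzxxzS => zxxzzxxzzxxzzxxzFzS   [S ::= F z S]
zxxzzxxzzxxzzxxzFzS => zxxzzxxzzxxzzxxzzxxzS   [F ::= z x x]
zxxzzxxzzxxzzxxzzxxzS => zxxzzxxzzxxzzxxzzxxzz   [S ::= z]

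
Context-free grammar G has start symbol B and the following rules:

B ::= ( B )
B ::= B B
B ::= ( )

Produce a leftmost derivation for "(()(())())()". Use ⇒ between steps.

B ⇒ BB ⇒ (B)B ⇒ (BB)B ⇒ (BBB)B ⇒ (()BB)B ⇒ (()(B)B)B ⇒ (()(())B)B ⇒ (()(())())B ⇒ (()(())())()

B ⇒ BB   [B ::= B B]
BB ⇒ (B)B   [B ::= ( B )]
(B)B ⇒ (BB)B   [B ::= B B]
(BB)B ⇒ (BBB)B   [B ::= B B]
(BBB)B ⇒ (()BB)B   [B ::= ( )]
(()BB)B ⇒ (()(B)B)B   [B ::= ( B )]
(()(B)B)B ⇒ (()(())B)B   [B ::= ( )]
(()(())B)B ⇒ (()(())())B   [B ::= ( )]
(()(())())B ⇒ (()(())())()   [B ::= ( )]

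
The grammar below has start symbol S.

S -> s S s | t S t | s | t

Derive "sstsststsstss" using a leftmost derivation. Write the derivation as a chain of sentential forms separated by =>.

S=>sSs=>ssSss=>sstStss=>sstsSstss=>sstssSsstss=>sstsstStsstss=>sstsststsstss

S => sSs   [S -> s S s]
sSs => ssSss   [S -> s S s]
ssSss => sstStss   [S -> t S t]
sstStss => sstsSstss   [S -> s S s]
sstsSstss => sstssSsstss   [S -> s S s]
sstssSsstss => sstsstStsstss   [S -> t S t]
sstsstStsstss => sstsststsstss   [S -> s]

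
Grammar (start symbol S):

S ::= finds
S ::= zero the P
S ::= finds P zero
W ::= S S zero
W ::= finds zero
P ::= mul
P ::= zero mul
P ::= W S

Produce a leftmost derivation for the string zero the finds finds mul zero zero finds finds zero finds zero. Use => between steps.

S => zero the P => zero the W S => zero the S S zero S => zero the finds S zero S => zero the finds finds P zero zero S => zero the finds finds mul zero zero S => zero the finds finds mul zero zero finds P zero => zero the finds finds mul zero zero finds W S zero => zero the finds finds mul zero zero finds finds zero S zero => zero the finds finds mul zero zero finds finds zero finds zero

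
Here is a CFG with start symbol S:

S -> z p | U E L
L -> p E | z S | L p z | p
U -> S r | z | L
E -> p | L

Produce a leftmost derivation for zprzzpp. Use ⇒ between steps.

S ⇒ UEL ⇒ SrEL ⇒ zprEL ⇒ zprLL ⇒ zprzSL ⇒ zprzzpL ⇒ zprzzpp

S ⇒ UEL   [S -> U E L]
UEL ⇒ SrEL   [U -> S r]
SrEL ⇒ zprEL   [S -> z p]
zprEL ⇒ zprLL   [E -> L]
zprLL ⇒ zprzSL   [L -> z S]
zprzSL ⇒ zprzzpL   [S -> z p]
zprzzpL ⇒ zprzzpp   [L -> p]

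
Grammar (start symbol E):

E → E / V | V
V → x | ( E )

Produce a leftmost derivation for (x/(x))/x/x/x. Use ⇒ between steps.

E ⇒ E/V ⇒ E/V/V ⇒ E/V/V/V ⇒ V/V/V/V ⇒ (E)/V/V/V ⇒ (E/V)/V/V/V ⇒ (V/V)/V/V/V ⇒ (x/V)/V/V/V ⇒ (x/(E))/V/V/V ⇒ (x/(V))/V/V/V ⇒ (x/(x))/V/V/V ⇒ (x/(x))/x/V/V ⇒ (x/(x))/x/x/V ⇒ (x/(x))/x/x/x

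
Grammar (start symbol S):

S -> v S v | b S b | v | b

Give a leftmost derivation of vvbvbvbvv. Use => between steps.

S => vSv   [S -> v S v]
vSv => vvSvv   [S -> v S v]
vvSvv => vvbSbvv   [S -> b S b]
vvbSbvv => vvbvSvbvv   [S -> v S v]
vvbvSvbvv => vvbvbvbvv   [S -> b]

S => vSv => vvSvv => vvbSbvv => vvbvSvbvv => vvbvbvbvv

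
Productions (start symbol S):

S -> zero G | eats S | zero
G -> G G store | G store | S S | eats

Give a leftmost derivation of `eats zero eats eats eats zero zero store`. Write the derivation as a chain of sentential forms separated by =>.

S => eats S => eats zero G => eats zero G store => eats zero S S store => eats zero eats S S store => eats zero eats eats S S store => eats zero eats eats eats S S store => eats zero eats eats eats zero S store => eats zero eats eats eats zero zero store

S => eats S   [S -> eats S]
eats S => eats zero G   [S -> zero G]
eats zero G => eats zero G store   [G -> G store]
eats zero G store => eats zero S S store   [G -> S S]
eats zero S S store => eats zero eats S S store   [S -> eats S]
eats zero eats S S store => eats zero eats eats S S store   [S -> eats S]
eats zero eats eats S S store => eats zero eats eats eats S S store   [S -> eats S]
eats zero eats eats eats S S store => eats zero eats eats eats zero S store   [S -> zero]
eats zero eats eats eats zero S store => eats zero eats eats eats zero zero store   [S -> zero]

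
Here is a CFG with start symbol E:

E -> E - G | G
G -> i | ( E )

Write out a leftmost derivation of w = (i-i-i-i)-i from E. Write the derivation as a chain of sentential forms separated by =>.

E => E-G => G-G => (E)-G => (E-G)-G => (E-G-G)-G => (E-G-G-G)-G => (G-G-G-G)-G => (i-G-G-G)-G => (i-i-G-G)-G => (i-i-i-G)-G => (i-i-i-i)-G => (i-i-i-i)-i

E => E-G   [E -> E - G]
E-G => G-G   [E -> G]
G-G => (E)-G   [G -> ( E )]
(E)-G => (E-G)-G   [E -> E - G]
(E-G)-G => (E-G-G)-G   [E -> E - G]
(E-G-G)-G => (E-G-G-G)-G   [E -> E - G]
(E-G-G-G)-G => (G-G-G-G)-G   [E -> G]
(G-G-G-G)-G => (i-G-G-G)-G   [G -> i]
(i-G-G-G)-G => (i-i-G-G)-G   [G -> i]
(i-i-G-G)-G => (i-i-i-G)-G   [G -> i]
(i-i-i-G)-G => (i-i-i-i)-G   [G -> i]
(i-i-i-i)-G => (i-i-i-i)-i   [G -> i]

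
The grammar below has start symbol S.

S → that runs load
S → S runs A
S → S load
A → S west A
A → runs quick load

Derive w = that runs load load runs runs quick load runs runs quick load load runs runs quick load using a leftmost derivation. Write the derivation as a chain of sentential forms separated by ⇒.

S ⇒ S runs A ⇒ S load runs A ⇒ S runs A load runs A ⇒ S runs A runs A load runs A ⇒ S load runs A runs A load runs A ⇒ that runs load load runs A runs A load runs A ⇒ that runs load load runs runs quick load runs A load runs A ⇒ that runs load load runs runs quick load runs runs quick load load runs A ⇒ that runs load load runs runs quick load runs runs quick load load runs runs quick load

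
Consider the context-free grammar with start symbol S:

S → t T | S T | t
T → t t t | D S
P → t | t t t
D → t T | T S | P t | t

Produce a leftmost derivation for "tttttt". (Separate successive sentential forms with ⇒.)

S ⇒ tT   [S → t T]
tT ⇒ tDS   [T → D S]
tDS ⇒ tPtS   [D → P t]
tPtS ⇒ tttttS   [P → t t t]
tttttS ⇒ tttttt   [S → t]

S⇒tT⇒tDS⇒tPtS⇒tttttS⇒tttttt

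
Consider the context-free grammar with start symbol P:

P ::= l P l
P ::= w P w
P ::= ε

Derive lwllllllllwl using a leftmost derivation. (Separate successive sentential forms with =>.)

P=>lPl=>lwPwl=>lwlPlwl=>lwllPllwl=>lwlllPlllwl=>lwllllPllllwl=>lwllllllllwl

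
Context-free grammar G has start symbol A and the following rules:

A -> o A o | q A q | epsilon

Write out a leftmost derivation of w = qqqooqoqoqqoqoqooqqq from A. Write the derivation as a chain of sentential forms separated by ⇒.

A ⇒ qAq ⇒ qqAqq ⇒ qqqAqqq ⇒ qqqoAoqqq ⇒ qqqooAooqqq ⇒ qqqooqAqooqqq ⇒ qqqooqoAoqooqqq ⇒ qqqooqoqAqoqooqqq ⇒ qqqooqoqoAoqoqooqqq ⇒ qqqooqoqoqAqoqoqooqqq ⇒ qqqooqoqoqqoqoqooqqq

A ⇒ qAq   [A -> q A q]
qAq ⇒ qqAqq   [A -> q A q]
qqAqq ⇒ qqqAqqq   [A -> q A q]
qqqAqqq ⇒ qqqoAoqqq   [A -> o A o]
qqqoAoqqq ⇒ qqqooAooqqq   [A -> o A o]
qqqooAooqqq ⇒ qqqooqAqooqqq   [A -> q A q]
qqqooqAqooqqq ⇒ qqqooqoAoqooqqq   [A -> o A o]
qqqooqoAoqooqqq ⇒ qqqooqoqAqoqooqqq   [A -> q A q]
qqqooqoqAqoqooqqq ⇒ qqqooqoqoAoqoqooqqq   [A -> o A o]
qqqooqoqoAoqoqooqqq ⇒ qqqooqoqoqAqoqoqooqqq   [A -> q A q]
qqqooqoqoqAqoqoqooqqq ⇒ qqqooqoqoqqoqoqooqqq   [A -> epsilon]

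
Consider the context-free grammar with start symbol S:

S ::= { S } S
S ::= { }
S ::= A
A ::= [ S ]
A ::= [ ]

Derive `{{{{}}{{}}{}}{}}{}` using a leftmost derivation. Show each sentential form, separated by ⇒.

S ⇒ {S}S ⇒ {{S}S}S ⇒ {{{S}S}S}S ⇒ {{{{}}S}S}S ⇒ {{{{}}{S}S}S}S ⇒ {{{{}}{{}}S}S}S ⇒ {{{{}}{{}}{}}S}S ⇒ {{{{}}{{}}{}}{}}S ⇒ {{{{}}{{}}{}}{}}{}

S ⇒ {S}S   [S ::= { S } S]
{S}S ⇒ {{S}S}S   [S ::= { S } S]
{{S}S}S ⇒ {{{S}S}S}S   [S ::= { S } S]
{{{S}S}S}S ⇒ {{{{}}S}S}S   [S ::= { }]
{{{{}}S}S}S ⇒ {{{{}}{S}S}S}S   [S ::= { S } S]
{{{{}}{S}S}S}S ⇒ {{{{}}{{}}S}S}S   [S ::= { }]
{{{{}}{{}}S}S}S ⇒ {{{{}}{{}}{}}S}S   [S ::= { }]
{{{{}}{{}}{}}S}S ⇒ {{{{}}{{}}{}}{}}S   [S ::= { }]
{{{{}}{{}}{}}{}}S ⇒ {{{{}}{{}}{}}{}}{}   [S ::= { }]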